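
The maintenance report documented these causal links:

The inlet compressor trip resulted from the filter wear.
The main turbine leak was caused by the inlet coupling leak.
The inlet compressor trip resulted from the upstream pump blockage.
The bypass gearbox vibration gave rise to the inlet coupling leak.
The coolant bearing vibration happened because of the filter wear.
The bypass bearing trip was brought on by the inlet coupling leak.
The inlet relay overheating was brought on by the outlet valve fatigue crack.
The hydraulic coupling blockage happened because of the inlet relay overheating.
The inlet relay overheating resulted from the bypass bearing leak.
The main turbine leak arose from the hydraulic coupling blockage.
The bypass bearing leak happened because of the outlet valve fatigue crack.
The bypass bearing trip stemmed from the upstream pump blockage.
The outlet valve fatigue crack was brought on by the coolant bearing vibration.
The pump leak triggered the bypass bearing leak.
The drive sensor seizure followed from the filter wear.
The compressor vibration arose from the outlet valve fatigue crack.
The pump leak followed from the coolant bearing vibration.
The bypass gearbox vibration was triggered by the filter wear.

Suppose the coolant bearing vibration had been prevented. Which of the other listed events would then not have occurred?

the bypass bearing leak, the compressor vibration, the hydraulic coupling blockage, the inlet relay overheating, the outlet valve fatigue crack, the pump leak

Downstream of the coolant bearing vibration: the outlet valve fatigue crack, the pump leak, the compressor vibration, the bypass bearing leak, the inlet relay overheating, the hydraulic coupling blockage, the main turbine leak.
Of those, still caused via another path: the main turbine leak.
The remainder have no surviving cause.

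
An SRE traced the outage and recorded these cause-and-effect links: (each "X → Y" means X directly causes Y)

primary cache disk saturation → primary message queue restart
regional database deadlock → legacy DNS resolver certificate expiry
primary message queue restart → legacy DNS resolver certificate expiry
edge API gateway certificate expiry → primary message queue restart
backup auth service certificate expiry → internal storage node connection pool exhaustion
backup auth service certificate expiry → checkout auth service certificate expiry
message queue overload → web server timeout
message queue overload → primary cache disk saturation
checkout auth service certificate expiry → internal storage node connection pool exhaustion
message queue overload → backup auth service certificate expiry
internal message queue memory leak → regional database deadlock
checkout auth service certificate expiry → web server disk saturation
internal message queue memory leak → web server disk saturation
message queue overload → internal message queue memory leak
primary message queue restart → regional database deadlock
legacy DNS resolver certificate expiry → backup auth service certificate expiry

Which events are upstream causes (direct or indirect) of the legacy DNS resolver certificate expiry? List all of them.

Immediate causes of the legacy DNS resolver certificate expiry: the primary message queue restart, the regional database deadlock.
Further upstream: the message queue overload, the internal message queue memory leak, the primary cache disk saturation, the edge API gateway certificate expiry.

the edge API gateway certificate expiry, the internal message queue memory leak, the message queue overload, the primary cache disk saturation, the primary message queue restart, the regional database deadlock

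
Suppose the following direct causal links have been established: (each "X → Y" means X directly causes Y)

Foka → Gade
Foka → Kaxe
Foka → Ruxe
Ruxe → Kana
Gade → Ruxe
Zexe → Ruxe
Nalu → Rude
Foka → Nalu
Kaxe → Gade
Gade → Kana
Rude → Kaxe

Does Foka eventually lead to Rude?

There is a causal chain: Foka → Nalu → Rude.

Yes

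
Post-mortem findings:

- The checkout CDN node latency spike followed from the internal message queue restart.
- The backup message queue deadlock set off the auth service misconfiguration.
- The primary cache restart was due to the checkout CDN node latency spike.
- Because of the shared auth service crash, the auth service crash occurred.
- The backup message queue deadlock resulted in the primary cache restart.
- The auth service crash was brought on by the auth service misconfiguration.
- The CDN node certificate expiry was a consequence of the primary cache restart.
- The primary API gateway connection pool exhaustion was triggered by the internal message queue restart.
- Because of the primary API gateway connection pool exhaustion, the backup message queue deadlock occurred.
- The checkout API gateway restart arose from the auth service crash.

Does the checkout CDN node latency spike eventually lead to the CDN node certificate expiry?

There is a causal chain: the checkout CDN node latency spike → the primary cache restart → the CDN node certificate expiry.

Yes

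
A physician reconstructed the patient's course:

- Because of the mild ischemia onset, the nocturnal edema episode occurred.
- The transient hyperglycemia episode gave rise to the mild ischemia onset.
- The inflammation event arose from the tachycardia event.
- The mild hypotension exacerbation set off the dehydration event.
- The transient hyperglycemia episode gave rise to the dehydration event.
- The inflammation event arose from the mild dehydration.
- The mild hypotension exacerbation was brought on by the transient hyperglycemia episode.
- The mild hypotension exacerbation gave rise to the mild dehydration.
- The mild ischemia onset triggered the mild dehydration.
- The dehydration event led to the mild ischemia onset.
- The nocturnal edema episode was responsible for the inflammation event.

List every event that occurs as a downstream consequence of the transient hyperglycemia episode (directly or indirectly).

Direct effects: the mild hypotension exacerbation, the dehydration event, the mild ischemia onset.
2 steps out: the nocturnal edema episode, the mild dehydration.
3 steps out: the inflammation event.
Not reachable from it: the tachycardia event.

the dehydration event, the inflammation event, the mild dehydration, the mild hypotension exacerbation, the mild ischemia onset, the nocturnal edema episode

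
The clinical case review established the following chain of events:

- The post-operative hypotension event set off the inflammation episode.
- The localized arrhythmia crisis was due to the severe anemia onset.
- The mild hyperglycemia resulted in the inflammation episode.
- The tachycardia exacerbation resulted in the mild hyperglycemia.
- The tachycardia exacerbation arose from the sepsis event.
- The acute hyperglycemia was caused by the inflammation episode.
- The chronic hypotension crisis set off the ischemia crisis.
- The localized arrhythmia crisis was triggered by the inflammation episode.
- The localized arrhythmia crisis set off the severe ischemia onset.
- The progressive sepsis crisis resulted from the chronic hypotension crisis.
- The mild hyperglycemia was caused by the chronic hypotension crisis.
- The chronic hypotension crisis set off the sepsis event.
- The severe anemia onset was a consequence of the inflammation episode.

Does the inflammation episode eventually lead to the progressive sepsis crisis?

No

The inflammation episode leads to the acute hyperglycemia, the severe anemia onset, the localized arrhythmia crisis, the severe ischemia onset; the progressive sepsis crisis is not among them.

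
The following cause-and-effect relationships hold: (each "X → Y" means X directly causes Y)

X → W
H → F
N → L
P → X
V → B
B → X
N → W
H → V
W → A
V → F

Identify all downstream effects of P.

A, W, X

Direct effects: X.
2 steps out: W.
3 steps out: A.
Not reachable from it: H, V, N, F, B, L.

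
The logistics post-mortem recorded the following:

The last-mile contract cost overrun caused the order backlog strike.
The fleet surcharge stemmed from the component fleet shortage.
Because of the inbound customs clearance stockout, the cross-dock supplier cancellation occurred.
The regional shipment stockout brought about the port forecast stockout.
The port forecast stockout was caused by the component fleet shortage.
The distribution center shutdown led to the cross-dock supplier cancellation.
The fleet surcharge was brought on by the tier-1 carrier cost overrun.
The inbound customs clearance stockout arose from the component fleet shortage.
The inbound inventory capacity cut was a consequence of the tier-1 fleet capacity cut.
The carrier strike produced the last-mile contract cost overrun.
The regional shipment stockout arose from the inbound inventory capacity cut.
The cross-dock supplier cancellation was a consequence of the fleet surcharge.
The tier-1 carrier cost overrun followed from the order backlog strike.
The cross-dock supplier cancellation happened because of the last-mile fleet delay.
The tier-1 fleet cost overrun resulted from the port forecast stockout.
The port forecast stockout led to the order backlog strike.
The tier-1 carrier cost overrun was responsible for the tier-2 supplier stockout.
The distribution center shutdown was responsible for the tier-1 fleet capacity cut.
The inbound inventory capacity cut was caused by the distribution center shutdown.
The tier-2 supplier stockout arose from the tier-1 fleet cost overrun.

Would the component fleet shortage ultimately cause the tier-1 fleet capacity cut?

The component fleet shortage leads to the inbound customs clearance stockout, the port forecast stockout, the order backlog strike, the tier-1 fleet cost overrun, the tier-1 carrier cost overrun, the fleet surcharge, the tier-2 supplier stockout, the cross-dock supplier cancellation; the tier-1 fleet capacity cut is not among them.

No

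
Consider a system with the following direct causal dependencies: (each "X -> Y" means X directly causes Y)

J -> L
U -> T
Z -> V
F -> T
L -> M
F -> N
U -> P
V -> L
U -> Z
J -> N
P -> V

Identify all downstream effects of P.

L, M, V

Direct effects: V.
2 steps out: L.
3 steps out: M.
Not reachable from it: U, J, F, Z, T, N.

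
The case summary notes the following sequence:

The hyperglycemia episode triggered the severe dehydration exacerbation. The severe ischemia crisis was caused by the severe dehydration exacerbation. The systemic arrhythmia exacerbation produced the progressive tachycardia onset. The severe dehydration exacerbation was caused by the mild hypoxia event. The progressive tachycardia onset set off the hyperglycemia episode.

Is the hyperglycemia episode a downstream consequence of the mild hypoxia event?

The mild hypoxia event leads to the severe dehydration exacerbation, the severe ischemia crisis; the hyperglycemia episode is not among them.

No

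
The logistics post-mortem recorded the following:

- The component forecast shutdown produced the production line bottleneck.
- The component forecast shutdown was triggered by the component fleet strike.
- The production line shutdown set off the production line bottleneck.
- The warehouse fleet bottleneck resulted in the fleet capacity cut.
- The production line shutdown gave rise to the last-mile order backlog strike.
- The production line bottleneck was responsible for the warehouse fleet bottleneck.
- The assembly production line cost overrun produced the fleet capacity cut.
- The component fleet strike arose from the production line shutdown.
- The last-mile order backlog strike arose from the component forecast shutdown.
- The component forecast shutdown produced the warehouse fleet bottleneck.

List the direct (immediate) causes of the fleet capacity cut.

the assembly production line cost overrun, the warehouse fleet bottleneck

Upstream contributors include the production line shutdown, the component fleet strike, the component forecast shutdown, the production line bottleneck, but only the assembly production line cost overrun, the warehouse fleet bottleneck feed directly into the fleet capacity cut.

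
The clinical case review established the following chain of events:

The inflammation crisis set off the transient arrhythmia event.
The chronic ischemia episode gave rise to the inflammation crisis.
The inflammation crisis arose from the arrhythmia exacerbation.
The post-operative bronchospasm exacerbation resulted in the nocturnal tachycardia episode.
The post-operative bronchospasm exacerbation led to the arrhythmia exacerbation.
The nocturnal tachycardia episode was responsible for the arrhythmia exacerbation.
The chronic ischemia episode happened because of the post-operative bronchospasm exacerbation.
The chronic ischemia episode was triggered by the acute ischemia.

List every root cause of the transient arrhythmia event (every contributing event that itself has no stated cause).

the acute ischemia, the post-operative bronchospasm exacerbation

Tracing upstream from the transient arrhythmia event: the transient arrhythmia event ← the inflammation crisis ← the chronic ischemia episode ← the post-operative bronchospasm exacerbation.
A separate upstream branch: the transient arrhythmia event ← the inflammation crisis ← the chronic ischemia episode ← the acute ischemia.
Each of those chain origins has no stated cause.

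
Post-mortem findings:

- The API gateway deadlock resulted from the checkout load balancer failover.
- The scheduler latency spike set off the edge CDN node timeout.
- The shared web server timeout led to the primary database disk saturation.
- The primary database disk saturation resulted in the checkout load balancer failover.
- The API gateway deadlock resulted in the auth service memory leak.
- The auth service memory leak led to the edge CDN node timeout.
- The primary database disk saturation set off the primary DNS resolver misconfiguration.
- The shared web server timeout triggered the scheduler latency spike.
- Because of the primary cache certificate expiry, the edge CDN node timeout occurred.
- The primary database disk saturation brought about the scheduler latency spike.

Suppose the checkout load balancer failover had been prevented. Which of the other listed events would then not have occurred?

Downstream of the checkout load balancer failover: the API gateway deadlock, the auth service memory leak, the edge CDN node timeout.
Of those, still caused via another path: the edge CDN node timeout.
The remainder have no surviving cause.

the API gateway deadlock, the auth service memory leak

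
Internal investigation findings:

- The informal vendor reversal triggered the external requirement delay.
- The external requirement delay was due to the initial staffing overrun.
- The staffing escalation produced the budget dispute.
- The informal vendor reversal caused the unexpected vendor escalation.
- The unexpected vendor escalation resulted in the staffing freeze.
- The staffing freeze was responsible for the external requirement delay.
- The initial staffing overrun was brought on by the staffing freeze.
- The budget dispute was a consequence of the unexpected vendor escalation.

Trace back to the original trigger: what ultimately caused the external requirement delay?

the informal vendor reversal

Tracing upstream from the external requirement delay: the external requirement delay ← the informal vendor reversal.
The informal vendor reversal has no stated cause, so it is the root.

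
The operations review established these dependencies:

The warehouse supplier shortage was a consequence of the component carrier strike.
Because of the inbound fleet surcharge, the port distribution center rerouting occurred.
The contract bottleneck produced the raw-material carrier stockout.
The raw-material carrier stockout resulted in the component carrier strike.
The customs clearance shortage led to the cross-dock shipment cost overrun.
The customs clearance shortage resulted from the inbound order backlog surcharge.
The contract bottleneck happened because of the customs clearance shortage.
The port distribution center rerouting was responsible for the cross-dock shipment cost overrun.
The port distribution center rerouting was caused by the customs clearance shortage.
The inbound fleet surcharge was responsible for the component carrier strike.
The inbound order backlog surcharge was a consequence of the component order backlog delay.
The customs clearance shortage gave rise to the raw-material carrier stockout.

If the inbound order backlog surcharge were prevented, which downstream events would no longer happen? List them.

Downstream of the inbound order backlog surcharge: the customs clearance shortage, the port distribution center rerouting, the cross-dock shipment cost overrun, the contract bottleneck, the raw-material carrier stockout, the component carrier strike, the warehouse supplier shortage.
Of those, still caused via another path: the port distribution center rerouting, the cross-dock shipment cost overrun, the component carrier strike, the warehouse supplier shortage.
The remainder have no surviving cause.

the contract bottleneck, the customs clearance shortage, the raw-material carrier stockout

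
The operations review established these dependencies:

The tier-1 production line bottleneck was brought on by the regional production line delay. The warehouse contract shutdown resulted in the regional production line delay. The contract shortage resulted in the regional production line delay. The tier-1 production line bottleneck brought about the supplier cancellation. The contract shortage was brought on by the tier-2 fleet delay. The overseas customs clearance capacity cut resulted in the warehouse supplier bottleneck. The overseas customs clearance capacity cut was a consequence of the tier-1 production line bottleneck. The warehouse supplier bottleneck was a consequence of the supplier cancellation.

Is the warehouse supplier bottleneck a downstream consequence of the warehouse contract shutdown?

There is a causal chain: the warehouse contract shutdown → the regional production line delay → the tier-1 production line bottleneck → the overseas customs clearance capacity cut → the warehouse supplier bottleneck.

Yes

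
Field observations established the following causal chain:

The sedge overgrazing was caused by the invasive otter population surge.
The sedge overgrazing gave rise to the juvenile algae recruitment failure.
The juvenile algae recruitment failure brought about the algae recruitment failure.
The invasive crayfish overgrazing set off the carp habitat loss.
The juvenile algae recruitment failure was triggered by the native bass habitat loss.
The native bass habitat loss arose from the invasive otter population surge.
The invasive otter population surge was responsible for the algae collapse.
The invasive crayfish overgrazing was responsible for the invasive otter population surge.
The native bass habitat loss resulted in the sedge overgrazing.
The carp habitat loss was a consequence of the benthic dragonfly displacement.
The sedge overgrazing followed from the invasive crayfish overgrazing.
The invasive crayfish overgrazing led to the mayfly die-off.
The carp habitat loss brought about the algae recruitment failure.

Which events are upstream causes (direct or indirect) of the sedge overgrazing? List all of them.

the invasive crayfish overgrazing, the invasive otter population surge, the native bass habitat loss

Immediate causes of the sedge overgrazing: the invasive crayfish overgrazing, the invasive otter population surge, the native bass habitat loss.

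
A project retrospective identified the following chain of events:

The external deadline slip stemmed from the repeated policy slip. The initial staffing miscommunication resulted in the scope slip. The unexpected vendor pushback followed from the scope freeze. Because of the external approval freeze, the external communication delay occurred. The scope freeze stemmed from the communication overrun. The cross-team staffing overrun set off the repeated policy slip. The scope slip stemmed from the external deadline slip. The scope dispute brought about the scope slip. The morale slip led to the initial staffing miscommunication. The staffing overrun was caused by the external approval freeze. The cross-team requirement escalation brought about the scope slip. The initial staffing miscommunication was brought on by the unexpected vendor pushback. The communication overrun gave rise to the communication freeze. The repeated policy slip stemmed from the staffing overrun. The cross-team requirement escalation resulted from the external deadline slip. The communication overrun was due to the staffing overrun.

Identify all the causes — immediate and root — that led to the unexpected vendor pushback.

Immediate cause of the unexpected vendor pushback: the scope freeze.
Further upstream: the external approval freeze, the staffing overrun, the communication overrun.

the communication overrun, the external approval freeze, the scope freeze, the staffing overrun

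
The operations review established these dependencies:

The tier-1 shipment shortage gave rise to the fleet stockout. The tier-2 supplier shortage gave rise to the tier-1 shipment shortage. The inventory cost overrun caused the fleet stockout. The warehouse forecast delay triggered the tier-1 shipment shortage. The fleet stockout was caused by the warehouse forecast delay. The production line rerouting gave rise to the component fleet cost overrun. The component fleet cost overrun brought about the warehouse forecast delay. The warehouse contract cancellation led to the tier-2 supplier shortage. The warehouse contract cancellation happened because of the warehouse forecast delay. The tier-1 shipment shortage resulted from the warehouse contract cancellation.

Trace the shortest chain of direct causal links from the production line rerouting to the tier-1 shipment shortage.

the production line rerouting → the component fleet cost overrun → the warehouse forecast delay → the tier-1 shipment shortage

the production line rerouting → the component fleet cost overrun
the component fleet cost overrun → the warehouse forecast delay
the warehouse forecast delay → the tier-1 shipment shortage
Length: 3 steps.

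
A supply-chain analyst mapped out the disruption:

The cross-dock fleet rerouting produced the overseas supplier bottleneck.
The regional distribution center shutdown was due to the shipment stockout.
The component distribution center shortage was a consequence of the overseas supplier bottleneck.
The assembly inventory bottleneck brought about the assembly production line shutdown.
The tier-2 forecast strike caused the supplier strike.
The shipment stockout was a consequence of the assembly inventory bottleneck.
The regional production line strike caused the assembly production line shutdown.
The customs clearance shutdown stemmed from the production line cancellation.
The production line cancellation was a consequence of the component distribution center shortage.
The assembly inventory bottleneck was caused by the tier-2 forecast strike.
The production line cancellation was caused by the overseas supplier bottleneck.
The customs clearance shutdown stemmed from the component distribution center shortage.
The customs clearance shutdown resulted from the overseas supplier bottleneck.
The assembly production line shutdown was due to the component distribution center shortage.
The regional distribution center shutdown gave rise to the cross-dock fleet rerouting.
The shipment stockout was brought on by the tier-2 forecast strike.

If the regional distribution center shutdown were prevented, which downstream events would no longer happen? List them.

Downstream of the regional distribution center shutdown: the cross-dock fleet rerouting, the overseas supplier bottleneck, the component distribution center shortage, the assembly production line shutdown, the production line cancellation, the customs clearance shutdown.
Of those, still caused via another path: the assembly production line shutdown.
The remainder have no surviving cause.

the component distribution center shortage, the cross-dock fleet rerouting, the customs clearance shutdown, the overseas supplier bottleneck, the production line cancellation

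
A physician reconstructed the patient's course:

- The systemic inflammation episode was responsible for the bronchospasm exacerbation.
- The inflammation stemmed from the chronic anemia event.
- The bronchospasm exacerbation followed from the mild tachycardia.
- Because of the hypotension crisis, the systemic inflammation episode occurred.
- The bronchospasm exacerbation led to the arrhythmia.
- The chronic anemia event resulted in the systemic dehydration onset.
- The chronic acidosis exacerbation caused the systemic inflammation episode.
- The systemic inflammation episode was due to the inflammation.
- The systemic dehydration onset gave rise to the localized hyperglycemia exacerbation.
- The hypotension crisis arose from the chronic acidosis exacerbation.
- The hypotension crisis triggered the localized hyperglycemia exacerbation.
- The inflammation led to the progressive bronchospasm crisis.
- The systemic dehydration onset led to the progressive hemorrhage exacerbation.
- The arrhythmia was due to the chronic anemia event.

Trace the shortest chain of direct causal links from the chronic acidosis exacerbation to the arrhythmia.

the chronic acidosis exacerbation → the systemic inflammation episode → the bronchospasm exacerbation → the arrhythmia

the chronic acidosis exacerbation → the systemic inflammation episode
the systemic inflammation episode → the bronchospasm exacerbation
the bronchospasm exacerbation → the arrhythmia
Length: 3 steps.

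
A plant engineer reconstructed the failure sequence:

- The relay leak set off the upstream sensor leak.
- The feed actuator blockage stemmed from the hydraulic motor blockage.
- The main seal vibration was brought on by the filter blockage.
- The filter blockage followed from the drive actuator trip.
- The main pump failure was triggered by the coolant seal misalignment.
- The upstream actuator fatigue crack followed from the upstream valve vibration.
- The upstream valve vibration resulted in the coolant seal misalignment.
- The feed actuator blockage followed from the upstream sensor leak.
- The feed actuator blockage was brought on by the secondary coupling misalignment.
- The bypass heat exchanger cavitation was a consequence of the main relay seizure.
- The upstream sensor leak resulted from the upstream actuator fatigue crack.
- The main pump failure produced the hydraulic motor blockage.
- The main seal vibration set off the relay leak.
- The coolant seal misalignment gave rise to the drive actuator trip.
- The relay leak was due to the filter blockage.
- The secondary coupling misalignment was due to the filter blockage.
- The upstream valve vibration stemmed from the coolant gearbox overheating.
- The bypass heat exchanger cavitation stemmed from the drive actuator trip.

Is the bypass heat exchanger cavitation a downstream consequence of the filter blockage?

The filter blockage leads to the main seal vibration, the relay leak, the secondary coupling misalignment, the upstream sensor leak, the feed actuator blockage; the bypass heat exchanger cavitation is not among them.

No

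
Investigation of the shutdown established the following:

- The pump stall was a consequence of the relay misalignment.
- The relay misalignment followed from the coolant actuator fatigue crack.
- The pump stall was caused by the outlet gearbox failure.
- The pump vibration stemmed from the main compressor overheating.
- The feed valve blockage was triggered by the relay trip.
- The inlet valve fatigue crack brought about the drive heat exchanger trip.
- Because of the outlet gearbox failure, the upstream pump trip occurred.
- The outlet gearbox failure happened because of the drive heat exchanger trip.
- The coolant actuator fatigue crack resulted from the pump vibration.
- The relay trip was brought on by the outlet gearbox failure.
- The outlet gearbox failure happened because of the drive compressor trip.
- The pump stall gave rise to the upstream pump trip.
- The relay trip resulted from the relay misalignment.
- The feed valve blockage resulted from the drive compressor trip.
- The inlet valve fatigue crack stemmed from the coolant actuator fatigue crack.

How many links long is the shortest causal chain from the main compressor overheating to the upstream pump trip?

5

Shortest chain: the main compressor overheating → the pump vibration → the coolant actuator fatigue crack → the relay misalignment → the pump stall → the upstream pump trip.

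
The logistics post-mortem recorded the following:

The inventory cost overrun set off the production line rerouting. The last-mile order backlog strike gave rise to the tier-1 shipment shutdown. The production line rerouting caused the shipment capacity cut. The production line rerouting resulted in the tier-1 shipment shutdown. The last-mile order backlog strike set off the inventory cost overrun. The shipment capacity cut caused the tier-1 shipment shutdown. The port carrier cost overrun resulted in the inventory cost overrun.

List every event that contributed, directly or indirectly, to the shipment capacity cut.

the inventory cost overrun, the last-mile order backlog strike, the port carrier cost overrun, the production line rerouting

Immediate cause of the shipment capacity cut: the production line rerouting.
Further upstream: the last-mile order backlog strike, the inventory cost overrun, the port carrier cost overrun.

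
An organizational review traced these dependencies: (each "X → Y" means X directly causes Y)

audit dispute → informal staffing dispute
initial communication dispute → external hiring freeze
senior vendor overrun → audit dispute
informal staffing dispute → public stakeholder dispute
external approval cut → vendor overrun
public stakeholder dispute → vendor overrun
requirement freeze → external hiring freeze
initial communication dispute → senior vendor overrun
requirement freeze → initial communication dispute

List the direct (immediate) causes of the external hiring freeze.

the initial communication dispute, the requirement freeze → the external hiring freeze with nothing further upstream stated.

the initial communication dispute, the requirement freeze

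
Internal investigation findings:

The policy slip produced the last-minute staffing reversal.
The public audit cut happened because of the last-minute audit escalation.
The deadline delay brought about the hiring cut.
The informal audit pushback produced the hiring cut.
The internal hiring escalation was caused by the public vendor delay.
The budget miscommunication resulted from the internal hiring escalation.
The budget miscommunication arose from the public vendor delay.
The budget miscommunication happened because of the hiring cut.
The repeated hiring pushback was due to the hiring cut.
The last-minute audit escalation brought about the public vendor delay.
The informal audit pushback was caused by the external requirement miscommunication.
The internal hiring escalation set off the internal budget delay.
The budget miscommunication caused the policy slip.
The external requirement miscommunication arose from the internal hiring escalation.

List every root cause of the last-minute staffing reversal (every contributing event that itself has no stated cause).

the deadline delay, the last-minute audit escalation

Tracing upstream from the last-minute staffing reversal: the last-minute staffing reversal ← the policy slip ← the budget miscommunication ← the public vendor delay ← the last-minute audit escalation.
A separate upstream branch: the last-minute staffing reversal ← the policy slip ← the budget miscommunication ← the hiring cut ← the deadline delay.
Each of those chain origins has no stated cause.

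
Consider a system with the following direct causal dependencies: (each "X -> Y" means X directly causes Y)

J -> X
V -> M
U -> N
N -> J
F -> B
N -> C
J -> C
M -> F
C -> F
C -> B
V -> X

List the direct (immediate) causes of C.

Upstream contributors include U, but only J, N feed directly into C.

J, N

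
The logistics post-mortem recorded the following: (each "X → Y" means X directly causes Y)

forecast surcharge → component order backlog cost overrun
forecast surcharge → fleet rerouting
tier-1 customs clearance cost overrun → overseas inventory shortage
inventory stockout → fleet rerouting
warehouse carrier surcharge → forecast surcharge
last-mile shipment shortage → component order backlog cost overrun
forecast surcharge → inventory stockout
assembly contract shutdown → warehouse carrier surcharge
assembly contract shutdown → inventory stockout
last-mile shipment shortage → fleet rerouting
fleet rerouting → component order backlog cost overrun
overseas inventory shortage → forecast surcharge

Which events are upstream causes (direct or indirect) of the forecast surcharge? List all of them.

Immediate causes of the forecast surcharge: the warehouse carrier surcharge, the overseas inventory shortage.
Further upstream: the tier-1 customs clearance cost overrun, the assembly contract shutdown.

the assembly contract shutdown, the overseas inventory shortage, the tier-1 customs clearance cost overrun, the warehouse carrier surcharge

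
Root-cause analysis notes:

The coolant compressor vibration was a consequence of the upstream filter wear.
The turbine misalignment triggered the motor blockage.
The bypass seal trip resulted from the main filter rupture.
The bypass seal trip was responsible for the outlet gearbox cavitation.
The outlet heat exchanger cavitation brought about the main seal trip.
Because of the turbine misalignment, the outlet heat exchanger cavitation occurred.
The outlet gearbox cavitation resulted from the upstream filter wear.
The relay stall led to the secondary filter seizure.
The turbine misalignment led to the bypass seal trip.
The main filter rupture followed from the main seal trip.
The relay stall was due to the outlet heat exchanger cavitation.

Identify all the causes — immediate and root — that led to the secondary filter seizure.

Immediate cause of the secondary filter seizure: the relay stall.
Further upstream: the turbine misalignment, the outlet heat exchanger cavitation.

the outlet heat exchanger cavitation, the relay stall, the turbine misalignment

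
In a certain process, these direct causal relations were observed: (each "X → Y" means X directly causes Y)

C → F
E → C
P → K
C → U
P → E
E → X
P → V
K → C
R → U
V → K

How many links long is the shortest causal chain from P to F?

3

Shortest chain: P → E → C → F.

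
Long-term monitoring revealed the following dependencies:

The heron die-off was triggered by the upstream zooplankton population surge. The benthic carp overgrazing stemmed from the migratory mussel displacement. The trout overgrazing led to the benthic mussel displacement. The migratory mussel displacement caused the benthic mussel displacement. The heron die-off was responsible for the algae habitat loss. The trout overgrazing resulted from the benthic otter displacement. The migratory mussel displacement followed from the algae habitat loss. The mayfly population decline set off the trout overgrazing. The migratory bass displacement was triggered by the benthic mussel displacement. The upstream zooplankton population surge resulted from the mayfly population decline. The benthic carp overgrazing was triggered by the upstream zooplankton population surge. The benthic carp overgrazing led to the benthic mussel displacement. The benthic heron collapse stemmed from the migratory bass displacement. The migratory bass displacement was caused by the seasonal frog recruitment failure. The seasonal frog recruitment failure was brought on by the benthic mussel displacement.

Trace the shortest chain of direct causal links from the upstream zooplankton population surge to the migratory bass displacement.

the upstream zooplankton population surge → the benthic carp overgrazing
the benthic carp overgrazing → the benthic mussel displacement
the benthic mussel displacement → the migratory bass displacement
Length: 3 steps.

the upstream zooplankton population surge → the benthic carp overgrazing → the benthic mussel displacement → the migratory bass displacement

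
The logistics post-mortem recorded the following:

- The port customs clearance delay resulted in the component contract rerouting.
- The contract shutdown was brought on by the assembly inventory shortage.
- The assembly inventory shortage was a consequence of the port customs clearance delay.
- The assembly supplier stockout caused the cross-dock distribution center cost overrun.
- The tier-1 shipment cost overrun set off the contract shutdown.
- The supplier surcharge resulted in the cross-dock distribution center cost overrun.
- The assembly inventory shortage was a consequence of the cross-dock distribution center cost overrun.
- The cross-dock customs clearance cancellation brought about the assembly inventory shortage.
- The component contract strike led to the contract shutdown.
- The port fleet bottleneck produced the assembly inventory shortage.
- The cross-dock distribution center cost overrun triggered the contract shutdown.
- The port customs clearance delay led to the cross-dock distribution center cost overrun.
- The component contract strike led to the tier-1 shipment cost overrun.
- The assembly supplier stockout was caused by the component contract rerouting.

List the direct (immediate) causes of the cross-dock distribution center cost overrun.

the assembly supplier stockout, the port customs clearance delay, the supplier surcharge

Upstream contributors include the component contract rerouting, but only the assembly supplier stockout, the port customs clearance delay, the supplier surcharge feed directly into the cross-dock distribution center cost overrun.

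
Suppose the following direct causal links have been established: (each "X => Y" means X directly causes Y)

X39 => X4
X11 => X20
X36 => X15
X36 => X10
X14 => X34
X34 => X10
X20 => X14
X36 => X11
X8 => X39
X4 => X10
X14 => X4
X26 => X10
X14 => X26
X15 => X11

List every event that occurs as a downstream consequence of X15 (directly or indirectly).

Direct effects: X11.
2 steps out: X20.
3 steps out: X14.
4 steps out: X34, X26, X4.
5 steps out: X10.
Not reachable from it: X8, X39, X36.

X10, X11, X14, X20, X26, X34, X4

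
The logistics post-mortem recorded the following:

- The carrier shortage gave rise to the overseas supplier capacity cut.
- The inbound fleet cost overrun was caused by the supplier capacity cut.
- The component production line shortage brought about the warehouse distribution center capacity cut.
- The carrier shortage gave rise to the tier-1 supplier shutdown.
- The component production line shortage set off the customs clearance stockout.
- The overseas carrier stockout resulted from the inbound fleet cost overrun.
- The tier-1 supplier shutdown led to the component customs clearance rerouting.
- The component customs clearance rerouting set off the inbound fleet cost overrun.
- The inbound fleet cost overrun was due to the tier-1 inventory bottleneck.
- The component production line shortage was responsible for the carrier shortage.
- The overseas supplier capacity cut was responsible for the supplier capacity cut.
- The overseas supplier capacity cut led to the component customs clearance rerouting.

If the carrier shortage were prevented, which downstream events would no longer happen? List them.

Downstream of the carrier shortage: the tier-1 supplier shutdown, the overseas supplier capacity cut, the supplier capacity cut, the component customs clearance rerouting, the inbound fleet cost overrun, the overseas carrier stockout.
Of those, still caused via another path: the inbound fleet cost overrun, the overseas carrier stockout.
The remainder have no surviving cause.

the component customs clearance rerouting, the overseas supplier capacity cut, the supplier capacity cut, the tier-1 supplier shutdown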